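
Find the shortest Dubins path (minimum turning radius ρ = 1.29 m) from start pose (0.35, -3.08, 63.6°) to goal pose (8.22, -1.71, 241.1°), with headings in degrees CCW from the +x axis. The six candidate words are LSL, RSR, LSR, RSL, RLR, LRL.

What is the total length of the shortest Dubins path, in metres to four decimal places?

Let ψ = atan2(Δy, Δx) = atan2(1.37, 7.87) = 9.8750° be the start→goal bearing.
Normalize: d = |goal − start| / ρ = 7.988354/1.29 = 6.192522, α = (θ_start − ψ) mod 360° = 53.7250° = 0.937678 rad, β = (θ_goal − ψ) mod 360° = 231.2250° = 4.035637 rad.
Common terms: sin α = 0.806186, cos α = 0.591662, sin β = -0.779611, cos β = -0.626264, cos(α−β) = -0.999048, d² = 38.347335. Work in radians in the unit-radius frame; every candidate has L = ρ·(t + p + q).
LSL: p² = 2 + d² − 2cos(α−β) + 2d(sin α − sin β) = 61.985602; p = √p² = 7.873094; φ = atan2(cos β − cos α, d + sin α − sin β) = -0.155318 rad; t = (φ − α) mod 2π = 5.190189 rad, q = (β − φ) mod 2π = 4.190956 rad → L = 1.29·(5.190189 + 7.873094 + 4.190956) = 1.29·17.254238 = 22.257967 m
RSR: p² = 2 + d² − 2cos(α−β) + 2d(sin β − sin α) = 22.705260; p = √p² = 4.765004; φ = atan2(cos α − cos β, d − sin α + sin β) = 0.258466 rad; t = (α − φ) mod 2π = 0.679211 rad, q = (φ − β) mod 2π = 2.506014 rad → L = 1.29·(0.679211 + 4.765004 + 2.506014) = 1.29·7.950230 = 10.255796 m
LSR: p² = d² − 2 + 2cos(α−β) + 2d(sin α + sin β) = 34.678374; p = √p² = 5.888835; φ = atan2(−cos α − cos β, d + sin α + sin β) − atan2(−2, p) = 0.332967 rad; t = (φ − α) mod 2π = 5.678474 rad, q = (φ − β) mod 2π = 2.580515 rad → L = 1.29·(5.678474 + 5.888835 + 2.580515) = 1.29·14.147824 = 18.250693 m
RSL: p² = d² − 2 + 2cos(α−β) − 2d(sin α + sin β) = 34.020103; p = √p² = 5.832675; φ = atan2(cos α + cos β, d − sin α − sin β) − atan2(2, p) = -0.335944 rad; t = (α − φ) mod 2π = 1.273621 rad, q = (β − φ) mod 2π = 4.371581 rad → L = 1.29·(1.273621 + 5.832675 + 4.371581) = 1.29·11.477878 = 14.806462 m
RLR: c = (6 − d² + 2cos(α−β) + 2d(sin α − sin β))/8 = -1.838158, |c| > 1 → infeasible
LRL: c = (6 − d² + 2cos(α−β) − 2d(sin α − sin β))/8 = -6.748200, |c| > 1 → infeasible
Shortest: RSR with L = 10.255796 m ≈ 10.2558 m

10.2558 m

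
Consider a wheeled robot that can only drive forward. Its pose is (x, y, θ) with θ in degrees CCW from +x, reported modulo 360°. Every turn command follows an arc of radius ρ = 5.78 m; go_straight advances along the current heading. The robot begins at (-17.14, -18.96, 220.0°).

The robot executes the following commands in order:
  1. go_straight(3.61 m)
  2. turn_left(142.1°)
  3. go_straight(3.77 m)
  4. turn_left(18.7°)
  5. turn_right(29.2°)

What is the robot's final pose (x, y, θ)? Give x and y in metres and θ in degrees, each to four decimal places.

(-7.4732, -30.6586, 351.6000°)

set_pose: (x, y, θ) = (-17.1400, -18.9600, 220.0000°), ρ = 5.78
go_straight(3.61): x += 3.61·cos θ, y += 3.61·sin θ → (-19.9054, -21.2805, 220.0000°)
turn_left(142.1°): centre at ρ to the left, rotate +142.1° → (-15.9783, -31.4843, 362.1000° ≡ 2.1000°)
go_straight(3.77): x += 3.77·cos θ, y += 3.77·sin θ → (-12.2108, -31.3462, 2.1000°)
turn_left(18.7°): centre at ρ to the left, rotate +18.7° → (-10.3701, -30.9733, 20.8000°)
turn_right(29.2°): centre at ρ to the right, rotate −29.2° → (-7.4732, -30.6586, -8.4000° ≡ 351.6000°)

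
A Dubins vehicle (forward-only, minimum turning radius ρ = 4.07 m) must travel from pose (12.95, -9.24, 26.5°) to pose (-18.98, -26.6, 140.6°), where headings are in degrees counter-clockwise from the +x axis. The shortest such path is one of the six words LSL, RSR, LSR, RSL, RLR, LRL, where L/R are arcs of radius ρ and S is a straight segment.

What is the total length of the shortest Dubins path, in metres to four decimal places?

50.3748 m

Let ψ = atan2(Δy, Δx) = atan2(-17.36, -31.93) = -151.4675° be the start→goal bearing.
Normalize: d = |goal − start| / ρ = 36.344112/4.07 = 8.929757, α = (θ_start − ψ) mod 360° = 177.9675° = 3.106120 rad, β = (θ_goal − ψ) mod 360° = 292.0675° = 5.097540 rad.
Common terms: sin α = 0.035466, cos α = -0.999371, sin β = -0.926742, cos β = 0.375699, cos(α−β) = -0.408330, d² = 79.740566. Work in radians in the unit-radius frame; every candidate has L = ρ·(t + p + q).
LSL: p² = 2 + d² − 2cos(α−β) + 2d(sin α − sin β) = 99.741779; p = √p² = 9.987081; φ = atan2(cos β − cos α, d + sin α − sin β) = 0.138124 rad; t = (φ − α) mod 2π = 3.315189 rad, q = (β − φ) mod 2π = 4.959417 rad → L = 4.07·(3.315189 + 9.987081 + 4.959417) = 4.07·18.261687 = 74.325064 m
RSR: p² = 2 + d² − 2cos(α−β) + 2d(sin β − sin α) = 65.372674; p = √p² = 8.085337; φ = atan2(cos α − cos β, d − sin α + sin β) = -0.170900 rad; t = (α − φ) mod 2π = 3.277020 rad, q = (φ − β) mod 2π = 1.014745 rad → L = 4.07·(3.277020 + 8.085337 + 1.014745) = 4.07·12.377102 = 50.374804 m
LSR: p² = d² − 2 + 2cos(α−β) + 2d(sin α + sin β) = 61.006148; p = √p² = 7.810643; φ = atan2(−cos α − cos β, d + sin α + sin β) − atan2(−2, p) = 0.328105 rad; t = (φ − α) mod 2π = 3.505171 rad, q = (φ − β) mod 2π = 1.513750 rad → L = 4.07·(3.505171 + 7.810643 + 1.513750) = 4.07·12.829565 = 52.216328 m
RSL: p² = d² − 2 + 2cos(α−β) − 2d(sin α + sin β) = 92.841662; p = √p² = 9.635438; φ = atan2(cos α + cos β, d − sin α − sin β) − atan2(2, p) = -0.268079 rad; t = (α − φ) mod 2π = 3.374199 rad, q = (β − φ) mod 2π = 5.365620 rad → L = 4.07·(3.374199 + 9.635438 + 5.365620) = 4.07·18.375257 = 74.787295 m
RLR: c = (6 − d² + 2cos(α−β) + 2d(sin α − sin β))/8 = -7.171584, |c| > 1 → infeasible
LRL: c = (6 − d² + 2cos(α−β) − 2d(sin α − sin β))/8 = -11.467722, |c| > 1 → infeasible
Shortest: RSR with L = 50.374804 m ≈ 50.3748 m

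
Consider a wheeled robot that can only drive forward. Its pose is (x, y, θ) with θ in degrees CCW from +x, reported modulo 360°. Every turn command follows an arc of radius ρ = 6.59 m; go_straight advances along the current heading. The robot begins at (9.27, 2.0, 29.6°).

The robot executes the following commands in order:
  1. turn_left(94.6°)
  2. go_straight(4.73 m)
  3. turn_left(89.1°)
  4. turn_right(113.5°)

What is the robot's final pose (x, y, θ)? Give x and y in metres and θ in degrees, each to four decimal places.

(-10.3737, 21.5363, 99.8000°)

set_pose: (x, y, θ) = (9.2700, 2.0000, 29.6000°), ρ = 6.59
turn_left(94.6°): centre at ρ to the left, rotate +94.6° → (11.4654, 11.4341, 124.2000°)
go_straight(4.73): x += 4.73·cos θ, y += 4.73·sin θ → (8.8067, 15.3462, 124.2000°)
turn_left(89.1°): centre at ρ to the left, rotate +89.1° → (-0.2618, 17.1500, 213.3000°)
turn_right(113.5°): centre at ρ to the right, rotate −113.5° → (-10.3737, 21.5363, 99.8000°)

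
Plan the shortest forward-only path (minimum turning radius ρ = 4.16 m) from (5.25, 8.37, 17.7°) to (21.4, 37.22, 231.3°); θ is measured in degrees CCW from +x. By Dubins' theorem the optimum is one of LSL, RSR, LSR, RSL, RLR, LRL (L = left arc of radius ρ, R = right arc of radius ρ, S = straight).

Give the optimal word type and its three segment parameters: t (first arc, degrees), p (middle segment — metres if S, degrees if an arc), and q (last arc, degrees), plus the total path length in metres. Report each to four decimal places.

Let ψ = atan2(Δy, Δx) = atan2(28.85, 16.15) = 60.7602° be the start→goal bearing.
Normalize: d = |goal − start| / ρ = 33.062743/4.16 = 7.947775, α = (θ_start − ψ) mod 360° = 316.9398° = 5.531642 rad, β = (θ_goal − ψ) mod 360° = 170.5398° = 2.976480 rad.
Common terms: sin α = -0.682767, cos α = 0.730636, sin β = 0.164363, cos β = -0.986400, cos(α−β) = -0.832921, d² = 63.167125. Work in radians in the unit-radius frame; every candidate has L = ρ·(t + p + q).
LSL: p² = 2 + d² − 2cos(α−β) + 2d(sin α − sin β) = 53.367367; p = √p² = 7.305297; φ = atan2(cos β − cos α, d + sin α − sin β) = -0.237260 rad; t = (φ − α) mod 2π = 0.514283 rad, q = (β − φ) mod 2π = 3.213740 rad → L = 4.16·(0.514283 + 7.305297 + 3.213740) = 4.16·11.033320 = 45.898613 m
RSR: p² = 2 + d² − 2cos(α−β) + 2d(sin β − sin α) = 80.298568; p = √p² = 8.960947; φ = atan2(cos α − cos β, d − sin α + sin β) = 0.192806 rad; t = (α − φ) mod 2π = 5.338837 rad, q = (φ − β) mod 2π = 3.499511 rad → L = 4.16·(5.338837 + 8.960947 + 3.499511) = 4.16·17.799294 = 74.045064 m
LSR: p² = d² − 2 + 2cos(α−β) + 2d(sin α + sin β) = 51.260970; p = √p² = 7.159677; φ = atan2(−cos α − cos β, d + sin α + sin β) − atan2(−2, p) = 0.306811 rad; t = (φ − α) mod 2π = 1.058354 rad, q = (φ − β) mod 2π = 3.613516 rad → L = 4.16·(1.058354 + 7.159677 + 3.613516) = 4.16·11.831547 = 49.219235 m
RSL: p² = d² − 2 + 2cos(α−β) − 2d(sin α + sin β) = 67.741595; p = √p² = 8.230528; φ = atan2(cos α + cos β, d − sin α − sin β) − atan2(2, p) = -0.268578 rad; t = (α − φ) mod 2π = 5.800221 rad, q = (β − φ) mod 2π = 3.245059 rad → L = 4.16·(5.800221 + 8.230528 + 3.245059) = 4.16·17.275808 = 71.867359 m
RLR: c = (6 − d² + 2cos(α−β) + 2d(sin α − sin β))/8 = -9.037321, |c| > 1 → infeasible
LRL: c = (6 − d² + 2cos(α−β) − 2d(sin α − sin β))/8 = -5.670921, |c| > 1 → infeasible
Shortest: LSL with L = 45.898613 m ≈ 45.8986 m
Convert LSL to answer units (arcs ×180/π): t = 0.514283·180/π = 29.4663°, p = ρ·p = 4.16·7.305297 = 30.3900 m, q = 3.213740·180/π = 184.1337°, L = 45.8986 m.

LSL: t = 29.4663°, p = 30.3900 m, q = 184.1337°, L = 45.8986 m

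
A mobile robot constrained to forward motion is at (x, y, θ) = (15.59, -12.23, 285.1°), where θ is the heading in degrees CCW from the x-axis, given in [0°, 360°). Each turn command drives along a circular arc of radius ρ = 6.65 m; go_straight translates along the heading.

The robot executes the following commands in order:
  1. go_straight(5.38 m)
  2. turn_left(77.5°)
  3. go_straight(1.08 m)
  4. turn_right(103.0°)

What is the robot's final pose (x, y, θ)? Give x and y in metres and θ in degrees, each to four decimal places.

(31.6349, -30.1297, 259.6000°)

set_pose: (x, y, θ) = (15.5900, -12.2300, 285.1000°), ρ = 6.65
go_straight(5.38): x += 5.38·cos θ, y += 5.38·sin θ → (16.9915, -17.4242, 285.1000°)
turn_left(77.5°): centre at ρ to the left, rotate +77.5° → (23.7136, -22.3350, 362.6000° ≡ 2.6000°)
go_straight(1.08): x += 1.08·cos θ, y += 1.08·sin θ → (24.7925, -22.2861, 2.6000°)
turn_right(103.0°): centre at ρ to the right, rotate −103.0° → (31.6349, -30.1297, -100.4000° ≡ 259.6000°)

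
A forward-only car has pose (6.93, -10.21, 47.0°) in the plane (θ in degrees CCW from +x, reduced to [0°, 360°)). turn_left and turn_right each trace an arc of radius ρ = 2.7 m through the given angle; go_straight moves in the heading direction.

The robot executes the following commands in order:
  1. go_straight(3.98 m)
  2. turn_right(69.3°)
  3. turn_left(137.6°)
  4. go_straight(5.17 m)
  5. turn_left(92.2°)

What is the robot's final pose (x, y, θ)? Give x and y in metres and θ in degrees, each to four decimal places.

set_pose: (x, y, θ) = (6.9300, -10.2100, 47.0000°), ρ = 2.7
go_straight(3.98): x += 3.98·cos θ, y += 3.98·sin θ → (9.6444, -7.2992, 47.0000°)
turn_right(69.3°): centre at ρ to the right, rotate −69.3° → (12.6435, -6.6425, -22.3000° ≡ 337.7000°)
turn_left(137.6°): centre at ρ to the left, rotate +137.6° → (16.1091, -2.9906, 475.3000° ≡ 115.3000°)
go_straight(5.17): x += 5.17·cos θ, y += 5.17·sin θ → (13.8997, 1.6835, 115.3000°)
turn_left(92.2°): centre at ρ to the left, rotate +92.2° → (10.2119, 2.9246, 207.5000°)

(10.2119, 2.9246, 207.5000°)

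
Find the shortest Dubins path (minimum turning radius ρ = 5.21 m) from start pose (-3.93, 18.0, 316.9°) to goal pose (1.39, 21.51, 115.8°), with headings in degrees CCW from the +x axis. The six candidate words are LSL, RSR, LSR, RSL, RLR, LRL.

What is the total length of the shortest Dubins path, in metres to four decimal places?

31.7961 m

Let ψ = atan2(Δy, Δx) = atan2(3.51, 5.32) = 33.4158° be the start→goal bearing.
Normalize: d = |goal − start| / ρ = 6.373578/5.21 = 1.223336, α = (θ_start − ψ) mod 360° = 283.4842° = 4.947733 rad, β = (θ_goal − ψ) mod 360° = 82.3842° = 1.437875 rad.
Common terms: sin α = -0.972434, cos α = 0.233177, sin β = 0.991179, cos β = 0.132530, cos(α−β) = -0.932954, d² = 1.496550. Work in radians in the unit-radius frame; every candidate has L = ρ·(t + p + q).
LSL: p² = 2 + d² − 2cos(α−β) + 2d(sin α − sin β) = 0.558141; p = √p² = 0.747088; φ = atan2(cos β − cos α, d + sin α − sin β) = -3.006462 rad; t = (φ − α) mod 2π = 4.612176 rad, q = (β − φ) mod 2π = 4.444338 rad → L = 5.21·(4.612176 + 0.747088 + 4.444338) = 5.21·9.803602 = 51.076766 m
RSR: p² = 2 + d² − 2cos(α−β) + 2d(sin β − sin α) = 10.166773; p = √p² = 3.188538; φ = atan2(cos α − cos β, d − sin α + sin β) = 0.031571 rad; t = (α − φ) mod 2π = 4.916162 rad, q = (φ − β) mod 2π = 4.876880 rad → L = 5.21·(4.916162 + 3.188538 + 4.876880) = 5.21·12.981580 = 67.634033 m
LSR: p² = d² − 2 + 2cos(α−β) + 2d(sin α + sin β) = -2.323495 < 0 → infeasible
RSL: p² = d² − 2 + 2cos(α−β) − 2d(sin α + sin β) = -2.415219 < 0 → infeasible
RLR: c = (6 − d² + 2cos(α−β) + 2d(sin α − sin β))/8 = -0.270847; p = 2π − arccos c = 4.438117 rad; φ = atan2(cos α − cos β, d − sin α + sin β) = 0.031571 rad; t = (α − φ + p/2) mod 2π = 0.852035 rad, q = (α − β − t + p) mod 2π = 0.812753 rad → L = 5.21·(0.852035 + 4.438117 + 0.812753) = 5.21·6.102905 = 31.796135 m
LRL: c = (6 − d² + 2cos(α−β) − 2d(sin α − sin β))/8 = 0.930232; p = 2π − arccos c = 5.907435 rad; φ = atan2(cos β − cos α, d + sin α − sin β) = -3.006462 rad; t = (φ − α + p/2) mod 2π = 1.282708 rad, q = (β − α − t + p) mod 2π = 1.114870 rad → L = 5.21·(1.282708 + 5.907435 + 1.114870) = 5.21·8.305012 = 43.269112 m
Shortest: RLR with L = 31.796135 m ≈ 31.7961 m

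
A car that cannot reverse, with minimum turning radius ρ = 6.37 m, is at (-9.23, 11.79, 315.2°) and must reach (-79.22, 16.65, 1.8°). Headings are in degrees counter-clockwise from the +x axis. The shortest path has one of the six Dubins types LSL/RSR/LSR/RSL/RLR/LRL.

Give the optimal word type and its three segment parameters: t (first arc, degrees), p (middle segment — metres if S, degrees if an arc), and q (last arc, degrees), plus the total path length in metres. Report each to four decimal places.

RSR: t = 137.8418°, p = 65.3709 m, q = 175.5582°, L = 100.2139 m

Let ψ = atan2(Δy, Δx) = atan2(4.86, -69.99) = 176.0278° be the start→goal bearing.
Normalize: d = |goal − start| / ρ = 70.158533/6.37 = 11.013898, α = (θ_start − ψ) mod 360° = 139.1722° = 2.429012 rad, β = (θ_goal − ψ) mod 360° = 185.7722° = 3.242336 rad.
Common terms: sin α = 0.653788, cos α = -0.756677, sin β = -0.100573, cos β = -0.994930, cos(α−β) = 0.687088, d² = 121.305957. Work in radians in the unit-radius frame; every candidate has L = ρ·(t + p + q).
LSL: p² = 2 + d² − 2cos(α−β) + 2d(sin α − sin β) = 138.548698; p = √p² = 11.770671; φ = atan2(cos β − cos α, d + sin α − sin β) = -0.020243 rad; t = (φ − α) mod 2π = 3.833930 rad, q = (β − φ) mod 2π = 3.262578 rad → L = 6.37·(3.833930 + 11.770671 + 3.262578) = 6.37·18.867180 = 120.183935 m
RSR: p² = 2 + d² − 2cos(α−β) + 2d(sin β − sin α) = 105.314867; p = √p² = 10.262303; φ = atan2(cos α − cos β, d − sin α + sin β) = 0.023218 rad; t = (α − φ) mod 2π = 2.405794 rad, q = (φ − β) mod 2π = 3.064068 rad → L = 6.37·(2.405794 + 10.262303 + 3.064068) = 6.37·15.732165 = 100.213892 m
LSR: p² = d² − 2 + 2cos(α−β) + 2d(sin α + sin β) = 132.866253; p = √p² = 11.526762; φ = atan2(−cos α − cos β, d + sin α + sin β) − atan2(−2, p) = 0.322087 rad; t = (φ − α) mod 2π = 4.176260 rad, q = (φ − β) mod 2π = 3.362936 rad → L = 6.37·(4.176260 + 11.526762 + 3.362936) = 6.37·19.065959 = 121.450158 m
RSL: p² = d² − 2 + 2cos(α−β) − 2d(sin α + sin β) = 108.494012; p = √p² = 10.416046; φ = atan2(cos α + cos β, d − sin α − sin β) − atan2(2, p) = -0.355610 rad; t = (α − φ) mod 2π = 2.784623 rad, q = (β − φ) mod 2π = 3.597946 rad → L = 6.37·(2.784623 + 10.416046 + 3.597946) = 6.37·16.798614 = 107.007173 m
RLR: c = (6 − d² + 2cos(α−β) + 2d(sin α − sin β))/8 = -12.164358, |c| > 1 → infeasible
LRL: c = (6 − d² + 2cos(α−β) − 2d(sin α − sin β))/8 = -16.318587, |c| > 1 → infeasible
Shortest: RSR with L = 100.213892 m ≈ 100.2139 m
Convert RSR to answer units (arcs ×180/π): t = 2.405794·180/π = 137.8418°, p = ρ·p = 6.37·10.262303 = 65.3709 m, q = 3.064068·180/π = 175.5582°, L = 100.2139 m.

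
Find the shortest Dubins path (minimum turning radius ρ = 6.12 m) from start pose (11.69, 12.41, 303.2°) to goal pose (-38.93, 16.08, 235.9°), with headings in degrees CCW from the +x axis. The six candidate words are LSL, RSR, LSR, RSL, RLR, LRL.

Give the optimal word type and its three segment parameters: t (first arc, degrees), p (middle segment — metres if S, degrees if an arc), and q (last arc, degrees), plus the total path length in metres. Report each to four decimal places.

Let ψ = atan2(Δy, Δx) = atan2(3.67, -50.62) = 175.8533° be the start→goal bearing.
Normalize: d = |goal − start| / ρ = 50.752865/6.12 = 8.292952, α = (θ_start − ψ) mod 360° = 127.3467° = 2.222620 rad, β = (θ_goal − ψ) mod 360° = 60.0467° = 1.048013 rad.
Common terms: sin α = 0.794979, cos α = -0.606637, sin β = 0.866433, cos β = 0.499293, cos(α−β) = 0.385906, d² = 68.773049. Work in radians in the unit-radius frame; every candidate has L = ρ·(t + p + q).
LSL: p² = 2 + d² − 2cos(α−β) + 2d(sin α − sin β) = 68.816104; p = √p² = 8.295547; φ = atan2(cos β − cos α, d + sin α − sin β) = 0.133714 rad; t = (φ − α) mod 2π = 4.194280 rad, q = (β − φ) mod 2π = 0.914299 rad → L = 6.12·(4.194280 + 8.295547 + 0.914299) = 6.12·13.404126 = 82.033251 m
RSR: p² = 2 + d² − 2cos(α−β) + 2d(sin β − sin α) = 71.186370; p = √p² = 8.437202; φ = atan2(cos α − cos β, d − sin α + sin β) = -0.131456 rad; t = (α − φ) mod 2π = 2.354076 rad, q = (φ − β) mod 2π = 5.103716 rad → L = 6.12·(2.354076 + 8.437202 + 5.103716) = 6.12·15.894993 = 97.277360 m
LSR: p² = d² − 2 + 2cos(α−β) + 2d(sin α + sin β) = 95.100878; p = √p² = 9.751968; φ = atan2(−cos α − cos β, d + sin α + sin β) − atan2(−2, p) = 0.213065 rad; t = (φ − α) mod 2π = 4.273630 rad, q = (φ − β) mod 2π = 5.448237 rad → L = 6.12·(4.273630 + 9.751968 + 5.448237) = 6.12·19.473835 = 119.179872 m
RSL: p² = d² − 2 + 2cos(α−β) − 2d(sin α + sin β) = 39.988845; p = √p² = 6.323673; φ = atan2(cos α + cos β, d − sin α − sin β) − atan2(2, p) = -0.322503 rad; t = (α − φ) mod 2π = 2.545123 rad, q = (β − φ) mod 2π = 1.370516 rad → L = 6.12·(2.545123 + 6.323673 + 1.370516) = 6.12·10.239313 = 62.664593 m
RLR: c = (6 − d² + 2cos(α−β) + 2d(sin α − sin β))/8 = -7.898296, |c| > 1 → infeasible
LRL: c = (6 − d² + 2cos(α−β) − 2d(sin α − sin β))/8 = -7.602013, |c| > 1 → infeasible
Shortest: RSL with L = 62.664593 m ≈ 62.6646 m
Convert RSL to answer units (arcs ×180/π): t = 2.545123·180/π = 145.8248°, p = ρ·p = 6.12·6.323673 = 38.7009 m, q = 1.370516·180/π = 78.5248°, L = 62.6646 m.

RSL: t = 145.8248°, p = 38.7009 m, q = 78.5248°, L = 62.6646 m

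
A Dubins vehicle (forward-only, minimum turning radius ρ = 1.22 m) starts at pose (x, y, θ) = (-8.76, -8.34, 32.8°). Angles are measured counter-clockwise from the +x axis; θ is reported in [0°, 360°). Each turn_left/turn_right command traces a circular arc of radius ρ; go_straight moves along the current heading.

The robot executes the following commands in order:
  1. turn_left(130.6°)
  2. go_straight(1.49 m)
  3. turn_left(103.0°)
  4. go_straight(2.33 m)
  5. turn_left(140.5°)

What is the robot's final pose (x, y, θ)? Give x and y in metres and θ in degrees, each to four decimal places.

set_pose: (x, y, θ) = (-8.7600, -8.3400, 32.8000°), ρ = 1.22
turn_left(130.6°): centre at ρ to the left, rotate +130.6° → (-9.0723, -6.1454, 163.4000°)
go_straight(1.49): x += 1.49·cos θ, y += 1.49·sin θ → (-10.5002, -5.7197, 163.4000°)
turn_left(103.0°): centre at ρ to the left, rotate +103.0° → (-12.0664, -6.8122, 266.4000°)
go_straight(2.33): x += 2.33·cos θ, y += 2.33·sin θ → (-12.2127, -9.1376, 266.4000°)
turn_left(140.5°): centre at ρ to the left, rotate +140.5° → (-10.1043, -10.0478, 406.9000° ≡ 46.9000°)

(-10.1043, -10.0478, 46.9000°)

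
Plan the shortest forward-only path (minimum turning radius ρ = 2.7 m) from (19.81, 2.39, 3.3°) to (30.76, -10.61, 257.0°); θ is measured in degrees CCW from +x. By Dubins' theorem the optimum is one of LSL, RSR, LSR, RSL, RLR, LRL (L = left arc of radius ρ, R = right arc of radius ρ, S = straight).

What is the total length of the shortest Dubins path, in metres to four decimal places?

17.6853 m

Let ψ = atan2(Δy, Δx) = atan2(-13.00, 10.95) = -49.8923° be the start→goal bearing.
Normalize: d = |goal − start| / ρ = 16.997132/2.7 = 6.295234, α = (θ_start − ψ) mod 360° = 53.1923° = 0.928381 rad, β = (θ_goal − ψ) mod 360° = 306.8923° = 5.356281 rad.
Common terms: sin α = 0.800651, cos α = 0.599131, sin β = -0.799765, cos β = 0.600313, cos(α−β) = -0.280667, d² = 39.629973. Work in radians in the unit-radius frame; every candidate has L = ρ·(t + p + q).
LSL: p² = 2 + d² − 2cos(α−β) + 2d(sin α − sin β) = 62.341295; p = √p² = 7.895650; φ = atan2(cos β − cos α, d + sin α − sin β) = 0.000150 rad; t = (φ − α) mod 2π = 5.354954 rad, q = (β − φ) mod 2π = 5.356132 rad → L = 2.7·(5.354954 + 7.895650 + 5.356132) = 2.7·18.606736 = 50.238187 m
RSR: p² = 2 + d² − 2cos(α−β) + 2d(sin β − sin α) = 22.041317; p = √p² = 4.694818; φ = atan2(cos α − cos β, d − sin α + sin β) = -0.000252 rad; t = (α − φ) mod 2π = 0.928633 rad, q = (φ − β) mod 2π = 0.926652 rad → L = 2.7·(0.928633 + 4.694818 + 0.926652) = 2.7·6.550103 = 17.685278 m
LSR: p² = d² − 2 + 2cos(α−β) + 2d(sin α + sin β) = 37.079790; p = √p² = 6.089318; φ = atan2(−cos α − cos β, d + sin α + sin β) − atan2(−2, p) = 0.129094 rad; t = (φ − α) mod 2π = 5.483899 rad, q = (φ − β) mod 2π = 1.055998 rad → L = 2.7·(5.483899 + 6.089318 + 1.055998) = 2.7·12.629215 = 34.098879 m
RSL: p² = d² − 2 + 2cos(α−β) − 2d(sin α + sin β) = 37.057488; p = √p² = 6.087486; φ = atan2(cos α + cos β, d − sin α − sin β) − atan2(2, p) = -0.129132 rad; t = (α − φ) mod 2π = 1.057513 rad, q = (β − φ) mod 2π = 5.485413 rad → L = 2.7·(1.057513 + 6.087486 + 5.485413) = 2.7·12.630412 = 34.102111 m
RLR: c = (6 − d² + 2cos(α−β) + 2d(sin α − sin β))/8 = -1.755165, |c| > 1 → infeasible
LRL: c = (6 − d² + 2cos(α−β) − 2d(sin α − sin β))/8 = -6.792662, |c| > 1 → infeasible
Shortest: RSR with L = 17.685278 m ≈ 17.6853 m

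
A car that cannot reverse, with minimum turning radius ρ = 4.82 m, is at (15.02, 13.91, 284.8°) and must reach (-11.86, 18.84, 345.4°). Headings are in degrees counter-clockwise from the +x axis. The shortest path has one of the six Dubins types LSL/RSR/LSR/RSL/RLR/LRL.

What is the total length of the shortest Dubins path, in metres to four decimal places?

48.6696 m

Let ψ = atan2(Δy, Δx) = atan2(4.93, -26.88) = 169.6070° be the start→goal bearing.
Normalize: d = |goal − start| / ρ = 27.328361/4.82 = 5.669784, α = (θ_start − ψ) mod 360° = 115.1930° = 2.010497 rad, β = (θ_goal − ψ) mod 360° = 175.7930° = 3.068166 rad.
Common terms: sin α = 0.904879, cos α = -0.425668, sin β = 0.073360, cos β = -0.997305, cos(α−β) = 0.490904, d² = 32.146455. Work in radians in the unit-radius frame; every candidate has L = ρ·(t + p + q).
LSL: p² = 2 + d² − 2cos(α−β) + 2d(sin α − sin β) = 42.593713; p = √p² = 6.526386; φ = atan2(cos β − cos α, d + sin α − sin β) = -0.087701 rad; t = (φ − α) mod 2π = 4.184988 rad, q = (β − φ) mod 2π = 3.155867 rad → L = 4.82·(4.184988 + 6.526386 + 3.155867) = 4.82·13.867241 = 66.840100 m
RSR: p² = 2 + d² − 2cos(α−β) + 2d(sin β − sin α) = 23.735582; p = √p² = 4.871918; φ = atan2(cos α − cos β, d − sin α + sin β) = 0.117604 rad; t = (α − φ) mod 2π = 1.892893 rad, q = (φ − β) mod 2π = 3.332623 rad → L = 4.82·(1.892893 + 4.871918 + 3.332623) = 4.82·10.097434 = 48.669629 m
LSR: p² = d² − 2 + 2cos(α−β) + 2d(sin α + sin β) = 42.221077; p = √p² = 6.497775; φ = atan2(−cos α − cos β, d + sin α + sin β) − atan2(−2, p) = 0.509458 rad; t = (φ − α) mod 2π = 4.782147 rad, q = (φ − β) mod 2π = 3.724477 rad → L = 4.82·(4.782147 + 6.497775 + 3.724477) = 4.82·15.004398 = 72.321200 m
RSL: p² = d² − 2 + 2cos(α−β) − 2d(sin α + sin β) = 20.035448; p = √p² = 4.476097; φ = atan2(cos α + cos β, d − sin α − sin β) − atan2(2, p) = -0.714692 rad; t = (α − φ) mod 2π = 2.725188 rad, q = (β − φ) mod 2π = 3.782858 rad → L = 4.82·(2.725188 + 4.476097 + 3.782858) = 4.82·10.984144 = 52.943573 m
RLR: c = (6 − d² + 2cos(α−β) + 2d(sin α − sin β))/8 = -1.966948, |c| > 1 → infeasible
LRL: c = (6 − d² + 2cos(α−β) − 2d(sin α − sin β))/8 = -4.324214, |c| > 1 → infeasible
Shortest: RSR with L = 48.669629 m ≈ 48.6696 m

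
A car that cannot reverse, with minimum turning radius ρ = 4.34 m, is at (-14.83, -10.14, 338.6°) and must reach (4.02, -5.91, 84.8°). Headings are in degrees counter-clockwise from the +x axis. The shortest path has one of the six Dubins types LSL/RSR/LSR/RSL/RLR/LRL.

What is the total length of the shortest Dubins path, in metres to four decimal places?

Let ψ = atan2(Δy, Δx) = atan2(4.23, 18.85) = 12.6478° be the start→goal bearing.
Normalize: d = |goal − start| / ρ = 19.318784/4.34 = 4.451333, α = (θ_start − ψ) mod 360° = 325.9522° = 5.688939 rad, β = (θ_goal − ψ) mod 360° = 72.1522° = 1.259293 rad.
Common terms: sin α = -0.559885, cos α = 0.828570, sin β = 0.951874, cos β = 0.306490, cos(α−β) = -0.278991, d² = 19.814362. Work in radians in the unit-radius frame; every candidate has L = ρ·(t + p + q).
LSL: p² = 2 + d² − 2cos(α−β) + 2d(sin α − sin β) = 8.913663; p = √p² = 2.985576; φ = atan2(cos β − cos α, d + sin α − sin β) = -0.175771 rad; t = (φ − α) mod 2π = 0.418476 rad, q = (β − φ) mod 2π = 1.435064 rad → L = 4.34·(0.418476 + 2.985576 + 1.435064) = 4.34·4.839115 = 21.001761 m
RSR: p² = 2 + d² − 2cos(α−β) + 2d(sin β − sin α) = 35.831026; p = √p² = 5.985902; φ = atan2(cos α − cos β, d − sin α + sin β) = 0.087329 rad; t = (α − φ) mod 2π = 5.601609 rad, q = (φ − β) mod 2π = 5.111222 rad → L = 4.34·(5.601609 + 5.985902 + 5.111222) = 4.34·16.698733 = 72.472502 m
LSR: p² = d² − 2 + 2cos(α−β) + 2d(sin α + sin β) = 20.746127; p = √p² = 4.554792; φ = atan2(−cos α − cos β, d + sin α + sin β) − atan2(−2, p) = 0.183550 rad; t = (φ − α) mod 2π = 0.777796 rad, q = (φ − β) mod 2π = 5.207442 rad → L = 4.34·(0.777796 + 4.554792 + 5.207442) = 4.34·10.540030 = 45.743730 m
RSL: p² = d² − 2 + 2cos(α−β) − 2d(sin α + sin β) = 13.766633; p = √p² = 3.710341; φ = atan2(cos α + cos β, d − sin α − sin β) − atan2(2, p) = -0.221732 rad; t = (α − φ) mod 2π = 5.910670 rad, q = (β − φ) mod 2π = 1.481025 rad → L = 4.34·(5.910670 + 3.710341 + 1.481025) = 4.34·11.102036 = 48.182837 m
RLR: c = (6 − d² + 2cos(α−β) + 2d(sin α − sin β))/8 = -3.478878, |c| > 1 → infeasible
LRL: c = (6 − d² + 2cos(α−β) − 2d(sin α − sin β))/8 = -0.114208; p = 2π − arccos c = 4.597931 rad; φ = atan2(cos β − cos α, d + sin α − sin β) = -0.175771 rad; t = (φ − α + p/2) mod 2π = 2.717441 rad, q = (β − α − t + p) mod 2π = 3.734030 rad → L = 4.34·(2.717441 + 4.597931 + 3.734030) = 4.34·11.049402 = 47.954406 m
Shortest: LSL with L = 21.001761 m ≈ 21.0018 m

21.0018 m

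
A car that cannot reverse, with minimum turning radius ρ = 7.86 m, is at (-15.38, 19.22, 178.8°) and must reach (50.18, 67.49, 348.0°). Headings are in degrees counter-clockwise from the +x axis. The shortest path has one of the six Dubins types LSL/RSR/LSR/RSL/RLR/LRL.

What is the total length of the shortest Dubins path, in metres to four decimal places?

97.8426 m

Let ψ = atan2(Δy, Δx) = atan2(48.27, 65.56) = 36.3632° be the start→goal bearing.
Normalize: d = |goal − start| / ρ = 81.413184/7.86 = 10.357911, α = (θ_start − ψ) mod 360° = 142.4368° = 2.485991 rad, β = (θ_goal − ψ) mod 360° = 311.6368° = 5.439089 rad.
Common terms: sin α = 0.609636, cos α = -0.792682, sin β = -0.747371, cos β = 0.664407, cos(α−β) = -0.982287, d² = 107.286329. Work in radians in the unit-radius frame; every candidate has L = ρ·(t + p + q).
LSL: p² = 2 + d² − 2cos(α−β) + 2d(sin α − sin β) = 139.362424; p = √p² = 11.805186; φ = atan2(cos β − cos α, d + sin α − sin β) = 0.123743 rad; t = (φ − α) mod 2π = 3.920937 rad, q = (β − φ) mod 2π = 5.315345 rad → L = 7.86·(3.920937 + 11.805186 + 5.315345) = 7.86·21.041469 = 165.385944 m
RSR: p² = 2 + d² − 2cos(α−β) + 2d(sin β − sin α) = 83.139384; p = √p² = 9.118080; φ = atan2(cos α − cos β, d − sin α + sin β) = -0.160490 rad; t = (α − φ) mod 2π = 2.646482 rad, q = (φ − β) mod 2π = 0.683607 rad → L = 7.86·(2.646482 + 9.118080 + 0.683607) = 7.86·12.448168 = 97.842602 m
LSR: p² = d² − 2 + 2cos(α−β) + 2d(sin α + sin β) = 100.468453; p = √p² = 10.023395; φ = atan2(−cos α − cos β, d + sin α + sin β) − atan2(−2, p) = 0.209497 rad; t = (φ − α) mod 2π = 4.006691 rad, q = (φ − β) mod 2π = 1.053594 rad → L = 7.86·(4.006691 + 10.023395 + 1.053594) = 7.86·15.083680 = 118.557726 m
RSL: p² = d² − 2 + 2cos(α−β) − 2d(sin α + sin β) = 106.175057; p = √p² = 10.304128; φ = atan2(cos α + cos β, d − sin α − sin β) − atan2(2, p) = -0.203934 rad; t = (α − φ) mod 2π = 2.689926 rad, q = (β − φ) mod 2π = 5.643023 rad → L = 7.86·(2.689926 + 10.304128 + 5.643023) = 7.86·18.637077 = 146.487424 m
RLR: c = (6 − d² + 2cos(α−β) + 2d(sin α − sin β))/8 = -9.392423, |c| > 1 → infeasible
LRL: c = (6 − d² + 2cos(α−β) − 2d(sin α − sin β))/8 = -16.420303, |c| > 1 → infeasible
Shortest: RSR with L = 97.842602 m ≈ 97.8426 m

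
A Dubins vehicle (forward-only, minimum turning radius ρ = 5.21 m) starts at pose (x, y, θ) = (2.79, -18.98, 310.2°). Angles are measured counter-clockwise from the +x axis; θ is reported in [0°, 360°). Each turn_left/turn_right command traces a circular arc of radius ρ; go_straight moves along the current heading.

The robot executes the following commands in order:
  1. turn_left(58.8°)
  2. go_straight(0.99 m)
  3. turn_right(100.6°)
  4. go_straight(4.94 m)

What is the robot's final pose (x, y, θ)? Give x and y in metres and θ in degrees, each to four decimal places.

(14.4473, -30.8376, 268.4000°)

set_pose: (x, y, θ) = (2.7900, -18.9800, 310.2000°), ρ = 5.21
turn_left(58.8°): centre at ρ to the left, rotate +58.8° → (7.5844, -20.7630, 369.0000° ≡ 9.0000°)
go_straight(0.99): x += 0.99·cos θ, y += 0.99·sin θ → (8.5622, -20.6082, 9.0000°)
turn_right(100.6°): centre at ρ to the right, rotate −100.6° → (14.5852, -25.8995, -91.6000° ≡ 268.4000°)
go_straight(4.94): x += 4.94·cos θ, y += 4.94·sin θ → (14.4473, -30.8376, 268.4000°)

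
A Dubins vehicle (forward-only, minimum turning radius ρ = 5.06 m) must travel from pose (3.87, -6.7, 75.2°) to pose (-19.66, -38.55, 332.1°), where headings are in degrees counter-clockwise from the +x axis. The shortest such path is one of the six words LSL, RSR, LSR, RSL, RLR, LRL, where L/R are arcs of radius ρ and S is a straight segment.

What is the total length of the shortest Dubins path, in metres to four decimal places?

55.6533 m

Let ψ = atan2(Δy, Δx) = atan2(-31.85, -23.53) = -126.4561° be the start→goal bearing.
Normalize: d = |goal − start| / ρ = 39.599033/5.06 = 7.825896, α = (θ_start − ψ) mod 360° = 201.6561° = 3.519563 rad, β = (θ_goal − ψ) mod 360° = 98.5561° = 1.720128 rad.
Common terms: sin α = -0.369034, cos α = -0.929416, sin β = 0.988871, cos β = -0.148777, cos(α−β) = -0.226651, d² = 61.244645. Work in radians in the unit-radius frame; every candidate has L = ρ·(t + p + q).
LSL: p² = 2 + d² − 2cos(α−β) + 2d(sin α − sin β) = 42.444299; p = √p² = 6.514929; φ = atan2(cos β − cos α, d + sin α − sin β) = 0.120112 rad; t = (φ − α) mod 2π = 2.883734 rad, q = (β − φ) mod 2π = 1.600017 rad → L = 5.06·(2.883734 + 6.514929 + 1.600017) = 5.06·10.998680 = 55.653320 m
RSR: p² = 2 + d² − 2cos(α−β) + 2d(sin β − sin α) = 84.951596; p = √p² = 9.216919; φ = atan2(cos α − cos β, d − sin α + sin β) = -0.084798 rad; t = (α − φ) mod 2π = 3.604360 rad, q = (φ − β) mod 2π = 4.478259 rad → L = 5.06·(3.604360 + 9.216919 + 4.478259) = 5.06·17.299539 = 87.535666 m
LSR: p² = d² − 2 + 2cos(α−β) + 2d(sin α + sin β) = 68.492891; p = √p² = 8.276043; φ = atan2(−cos α − cos β, d + sin α + sin β) − atan2(−2, p) = 0.364090 rad; t = (φ − α) mod 2π = 3.127713 rad, q = (φ − β) mod 2π = 4.927147 rad → L = 5.06·(3.127713 + 8.276043 + 4.927147) = 5.06·16.330903 = 82.634367 m
RSL: p² = d² − 2 + 2cos(α−β) − 2d(sin α + sin β) = 49.089794; p = √p² = 7.006411; φ = atan2(cos α + cos β, d − sin α − sin β) − atan2(2, p) = -0.426579 rad; t = (α − φ) mod 2π = 3.946142 rad, q = (β − φ) mod 2π = 2.146707 rad → L = 5.06·(3.946142 + 7.006411 + 2.146707) = 5.06·13.099260 = 66.282257 m
RLR: c = (6 − d² + 2cos(α−β) + 2d(sin α − sin β))/8 = -9.618950, |c| > 1 → infeasible
LRL: c = (6 − d² + 2cos(α−β) − 2d(sin α − sin β))/8 = -4.305537, |c| > 1 → infeasible
Shortest: LSL with L = 55.653320 m ≈ 55.6533 m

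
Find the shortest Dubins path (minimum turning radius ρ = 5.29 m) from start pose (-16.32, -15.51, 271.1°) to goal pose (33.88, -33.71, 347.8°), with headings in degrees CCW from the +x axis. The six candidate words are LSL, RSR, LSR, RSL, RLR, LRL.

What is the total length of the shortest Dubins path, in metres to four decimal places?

54.9468 m

Let ψ = atan2(Δy, Δx) = atan2(-18.20, 50.20) = -19.9281° be the start→goal bearing.
Normalize: d = |goal − start| / ρ = 53.397378/5.29 = 10.094022, α = (θ_start − ψ) mod 360° = 291.0281° = 5.079399 rad, β = (θ_goal − ψ) mod 360° = 7.7281° = 0.134881 rad.
Common terms: sin α = -0.933405, cos α = 0.358826, sin β = 0.134472, cos β = 0.990917, cos(α−β) = 0.230050, d² = 101.889287. Work in radians in the unit-radius frame; every candidate has L = ρ·(t + p + q).
LSL: p² = 2 + d² − 2cos(α−β) + 2d(sin α − sin β) = 81.870844; p = √p² = 9.048251; φ = atan2(cos β − cos α, d + sin α − sin β) = 0.069915 rad; t = (φ − α) mod 2π = 1.273702 rad, q = (β − φ) mod 2π = 0.064966 rad → L = 5.29·(1.273702 + 9.048251 + 0.064966) = 5.29·10.386918 = 54.946798 m
RSR: p² = 2 + d² − 2cos(α−β) + 2d(sin β − sin α) = 124.987532; p = √p² = 11.179782; φ = atan2(cos α − cos β, d − sin α + sin β) = -0.056569 rad; t = (α − φ) mod 2π = 5.135968 rad, q = (φ − β) mod 2π = 6.091735 rad → L = 5.29·(5.135968 + 11.179782 + 6.091735) = 5.29·22.407485 = 118.535597 m
LSR: p² = d² − 2 + 2cos(α−β) + 2d(sin α + sin β) = 84.220505; p = √p² = 9.177173; φ = atan2(−cos α − cos β, d + sin α + sin β) − atan2(−2, p) = 0.070375 rad; t = (φ − α) mod 2π = 1.274161 rad, q = (φ − β) mod 2π = 6.218679 rad → L = 5.29·(1.274161 + 9.177173 + 6.218679) = 5.29·16.670013 = 88.184370 m
RSL: p² = d² − 2 + 2cos(α−β) − 2d(sin α + sin β) = 116.478268; p = √p² = 10.792510; φ = atan2(cos α + cos β, d − sin α − sin β) − atan2(2, p) = -0.059954 rad; t = (α − φ) mod 2π = 5.139352 rad, q = (β − φ) mod 2π = 0.194835 rad → L = 5.29·(5.139352 + 10.792510 + 0.194835) = 5.29·16.126697 = 85.310225 m
RLR: c = (6 − d² + 2cos(α−β) + 2d(sin α − sin β))/8 = -14.623441, |c| > 1 → infeasible
LRL: c = (6 − d² + 2cos(α−β) − 2d(sin α − sin β))/8 = -9.233855, |c| > 1 → infeasible
Shortest: LSL with L = 54.946798 m ≈ 54.9468 m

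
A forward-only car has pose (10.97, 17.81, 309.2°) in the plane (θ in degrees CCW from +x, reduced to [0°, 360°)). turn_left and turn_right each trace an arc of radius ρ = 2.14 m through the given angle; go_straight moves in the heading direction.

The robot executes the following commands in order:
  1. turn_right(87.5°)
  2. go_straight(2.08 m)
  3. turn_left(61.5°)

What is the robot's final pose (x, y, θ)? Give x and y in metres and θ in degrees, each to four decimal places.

set_pose: (x, y, θ) = (10.9700, 17.8100, 309.2000°), ρ = 2.14
turn_right(87.5°): centre at ρ to the right, rotate −87.5° → (10.7352, 14.8597, 221.7000°)
go_straight(2.08): x += 2.08·cos θ, y += 2.08·sin θ → (9.1822, 13.4760, 221.7000°)
turn_left(61.5°): centre at ρ to the left, rotate +61.5° → (8.5223, 11.3895, 283.2000°)

(8.5223, 11.3895, 283.2000°)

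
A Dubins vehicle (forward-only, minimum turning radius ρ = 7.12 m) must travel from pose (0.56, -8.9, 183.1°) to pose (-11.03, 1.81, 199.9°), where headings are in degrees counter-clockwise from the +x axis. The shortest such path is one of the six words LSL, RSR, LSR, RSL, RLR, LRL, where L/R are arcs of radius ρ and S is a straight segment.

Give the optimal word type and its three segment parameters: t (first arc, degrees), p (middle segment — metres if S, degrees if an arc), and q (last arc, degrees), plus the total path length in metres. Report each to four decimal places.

Let ψ = atan2(Δy, Δx) = atan2(10.71, -11.59) = 137.2598° be the start→goal bearing.
Normalize: d = |goal − start| / ρ = 15.780754/7.12 = 2.216398, α = (θ_start − ψ) mod 360° = 45.8402° = 0.800062 rad, β = (θ_goal − ψ) mod 360° = 62.6402° = 1.093277 rad.
Common terms: sin α = 0.717399, cos α = 0.696662, sin β = 0.888138, cos β = 0.459577, cos(α−β) = 0.957319, d² = 4.912420. Work in radians in the unit-radius frame; every candidate has L = ρ·(t + p + q).
LSL: p² = 2 + d² − 2cos(α−β) + 2d(sin α − sin β) = 4.240932; p = √p² = 2.059352; φ = atan2(cos β − cos α, d + sin α − sin β) = -0.115382 rad; t = (φ − α) mod 2π = 5.367741 rad, q = (β − φ) mod 2π = 1.208659 rad → L = 7.12·(5.367741 + 2.059352 + 1.208659) = 7.12·8.635753 = 61.486561 m
RSR: p² = 2 + d² − 2cos(α−β) + 2d(sin β − sin α) = 5.754631; p = √p² = 2.398881; φ = atan2(cos α − cos β, d − sin α + sin β) = 0.098993 rad; t = (α − φ) mod 2π = 0.701069 rad, q = (φ − β) mod 2π = 5.288901 rad → L = 7.12·(0.701069 + 2.398881 + 5.288901) = 7.12·8.388851 = 59.728620 m
LSR: p² = d² − 2 + 2cos(α−β) + 2d(sin α + sin β) = 11.944078; p = √p² = 3.456021; φ = atan2(−cos α − cos β, d + sin α + sin β) − atan2(−2, p) = 0.230837 rad; t = (φ − α) mod 2π = 5.713960 rad, q = (φ − β) mod 2π = 5.420745 rad → L = 7.12·(5.713960 + 3.456021 + 5.420745) = 7.12·14.590726 = 103.885968 m
RSL: p² = d² − 2 + 2cos(α−β) − 2d(sin α + sin β) = -2.289959 < 0 → infeasible
RLR: c = (6 − d² + 2cos(α−β) + 2d(sin α − sin β))/8 = 0.280671; p = 2π − arccos c = 4.996882 rad; φ = atan2(cos α − cos β, d − sin α + sin β) = 0.098993 rad; t = (α − φ + p/2) mod 2π = 3.199510 rad, q = (α − β − t + p) mod 2π = 1.504157 rad → L = 7.12·(3.199510 + 4.996882 + 1.504157) = 7.12·9.700549 = 69.067911 m
LRL: c = (6 − d² + 2cos(α−β) − 2d(sin α − sin β))/8 = 0.469884; p = 2π − arccos c = 5.201548 rad; φ = atan2(cos β − cos α, d + sin α − sin β) = -0.115382 rad; t = (φ − α + p/2) mod 2π = 1.685330 rad, q = (β − α − t + p) mod 2π = 3.809433 rad → L = 7.12·(1.685330 + 5.201548 + 3.809433) = 7.12·10.696311 = 76.157733 m
Shortest: RSR with L = 59.728620 m ≈ 59.7286 m
Convert RSR to answer units (arcs ×180/π): t = 0.701069·180/π = 40.1683°, p = ρ·p = 7.12·2.398881 = 17.0800 m, q = 5.288901·180/π = 303.0317°, L = 59.7286 m.

RSR: t = 40.1683°, p = 17.0800 m, q = 303.0317°, L = 59.7286 m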